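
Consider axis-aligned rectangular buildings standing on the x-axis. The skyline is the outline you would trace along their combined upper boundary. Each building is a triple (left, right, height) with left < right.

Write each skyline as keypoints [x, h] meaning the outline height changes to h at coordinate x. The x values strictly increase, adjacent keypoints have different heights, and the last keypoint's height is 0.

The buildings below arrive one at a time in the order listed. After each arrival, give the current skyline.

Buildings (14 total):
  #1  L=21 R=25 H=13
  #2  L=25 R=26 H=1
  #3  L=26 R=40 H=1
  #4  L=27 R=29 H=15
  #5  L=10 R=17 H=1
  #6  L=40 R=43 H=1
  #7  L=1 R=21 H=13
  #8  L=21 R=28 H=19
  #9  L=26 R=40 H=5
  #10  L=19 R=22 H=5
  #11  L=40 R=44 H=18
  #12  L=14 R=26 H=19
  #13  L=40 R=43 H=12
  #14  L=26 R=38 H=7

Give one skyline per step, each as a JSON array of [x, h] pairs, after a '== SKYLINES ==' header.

== SKYLINES ==
[[21,13],[25,0]]
[[21,13],[25,1],[26,0]]
[[21,13],[25,1],[40,0]]
[[21,13],[25,1],[27,15],[29,1],[40,0]]
[[10,1],[17,0],[21,13],[25,1],[27,15],[29,1],[40,0]]
[[10,1],[17,0],[21,13],[25,1],[27,15],[29,1],[43,0]]
[[1,13],[25,1],[27,15],[29,1],[43,0]]
[[1,13],[21,19],[28,15],[29,1],[43,0]]
[[1,13],[21,19],[28,15],[29,5],[40,1],[43,0]]
[[1,13],[21,19],[28,15],[29,5],[40,1],[43,0]]
[[1,13],[21,19],[28,15],[29,5],[40,18],[44,0]]
[[1,13],[14,19],[28,15],[29,5],[40,18],[44,0]]
[[1,13],[14,19],[28,15],[29,5],[40,18],[44,0]]
[[1,13],[14,19],[28,15],[29,7],[38,5],[40,18],[44,0]]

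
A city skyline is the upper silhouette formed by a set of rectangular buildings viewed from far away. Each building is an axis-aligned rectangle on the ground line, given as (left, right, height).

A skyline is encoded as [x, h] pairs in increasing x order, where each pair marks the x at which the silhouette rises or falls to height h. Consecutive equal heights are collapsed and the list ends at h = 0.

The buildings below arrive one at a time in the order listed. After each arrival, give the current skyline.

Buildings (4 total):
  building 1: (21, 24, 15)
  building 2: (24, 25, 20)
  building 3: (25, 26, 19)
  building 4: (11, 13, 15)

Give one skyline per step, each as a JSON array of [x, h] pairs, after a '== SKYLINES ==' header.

== SKYLINES ==
[[21,15],[24,0]]
[[21,15],[24,20],[25,0]]
[[21,15],[24,20],[25,19],[26,0]]
[[11,15],[13,0],[21,15],[24,20],[25,19],[26,0]]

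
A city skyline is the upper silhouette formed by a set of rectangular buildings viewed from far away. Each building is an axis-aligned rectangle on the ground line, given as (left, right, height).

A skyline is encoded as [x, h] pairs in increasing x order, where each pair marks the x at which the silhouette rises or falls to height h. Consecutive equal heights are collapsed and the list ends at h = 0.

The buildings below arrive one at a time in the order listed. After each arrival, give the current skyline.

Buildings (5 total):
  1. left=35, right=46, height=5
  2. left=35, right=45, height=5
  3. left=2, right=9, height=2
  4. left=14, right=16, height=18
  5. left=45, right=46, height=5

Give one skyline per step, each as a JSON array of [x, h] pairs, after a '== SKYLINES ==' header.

== SKYLINES ==
[[35,5],[46,0]]
[[35,5],[46,0]]
[[2,2],[9,0],[35,5],[46,0]]
[[2,2],[9,0],[14,18],[16,0],[35,5],[46,0]]
[[2,2],[9,0],[14,18],[16,0],[35,5],[46,0]]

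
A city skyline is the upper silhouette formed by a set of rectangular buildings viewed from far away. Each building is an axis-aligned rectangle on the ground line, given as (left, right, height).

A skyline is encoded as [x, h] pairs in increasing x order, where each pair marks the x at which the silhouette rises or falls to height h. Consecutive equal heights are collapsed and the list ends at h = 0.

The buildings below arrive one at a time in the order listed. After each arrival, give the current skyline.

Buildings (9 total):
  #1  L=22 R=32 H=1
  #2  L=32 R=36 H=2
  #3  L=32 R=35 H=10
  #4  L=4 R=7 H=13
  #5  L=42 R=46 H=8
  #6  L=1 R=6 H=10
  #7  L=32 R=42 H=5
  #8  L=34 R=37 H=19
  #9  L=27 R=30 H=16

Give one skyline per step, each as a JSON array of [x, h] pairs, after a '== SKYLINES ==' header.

== SKYLINES ==
[[22,1],[32,0]]
[[22,1],[32,2],[36,0]]
[[22,1],[32,10],[35,2],[36,0]]
[[4,13],[7,0],[22,1],[32,10],[35,2],[36,0]]
[[4,13],[7,0],[22,1],[32,10],[35,2],[36,0],[42,8],[46,0]]
[[1,10],[4,13],[7,0],[22,1],[32,10],[35,2],[36,0],[42,8],[46,0]]
[[1,10],[4,13],[7,0],[22,1],[32,10],[35,5],[42,8],[46,0]]
[[1,10],[4,13],[7,0],[22,1],[32,10],[34,19],[37,5],[42,8],[46,0]]
[[1,10],[4,13],[7,0],[22,1],[27,16],[30,1],[32,10],[34,19],[37,5],[42,8],[46,0]]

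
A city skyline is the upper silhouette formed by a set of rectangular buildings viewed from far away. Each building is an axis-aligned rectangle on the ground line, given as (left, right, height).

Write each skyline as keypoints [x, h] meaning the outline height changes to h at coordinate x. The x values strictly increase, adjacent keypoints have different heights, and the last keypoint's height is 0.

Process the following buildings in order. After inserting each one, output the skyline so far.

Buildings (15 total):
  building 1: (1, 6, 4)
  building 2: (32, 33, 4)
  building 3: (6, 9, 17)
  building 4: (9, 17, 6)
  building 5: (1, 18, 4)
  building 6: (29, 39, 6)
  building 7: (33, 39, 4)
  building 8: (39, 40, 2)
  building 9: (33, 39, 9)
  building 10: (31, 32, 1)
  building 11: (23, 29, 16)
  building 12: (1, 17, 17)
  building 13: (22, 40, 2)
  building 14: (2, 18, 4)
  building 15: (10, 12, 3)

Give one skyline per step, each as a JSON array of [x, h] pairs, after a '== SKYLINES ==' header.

== SKYLINES ==
[[1,4],[6,0]]
[[1,4],[6,0],[32,4],[33,0]]
[[1,4],[6,17],[9,0],[32,4],[33,0]]
[[1,4],[6,17],[9,6],[17,0],[32,4],[33,0]]
[[1,4],[6,17],[9,6],[17,4],[18,0],[32,4],[33,0]]
[[1,4],[6,17],[9,6],[17,4],[18,0],[29,6],[39,0]]
[[1,4],[6,17],[9,6],[17,4],[18,0],[29,6],[39,0]]
[[1,4],[6,17],[9,6],[17,4],[18,0],[29,6],[39,2],[40,0]]
[[1,4],[6,17],[9,6],[17,4],[18,0],[29,6],[33,9],[39,2],[40,0]]
[[1,4],[6,17],[9,6],[17,4],[18,0],[29,6],[33,9],[39,2],[40,0]]
[[1,4],[6,17],[9,6],[17,4],[18,0],[23,16],[29,6],[33,9],[39,2],[40,0]]
[[1,17],[17,4],[18,0],[23,16],[29,6],[33,9],[39,2],[40,0]]
[[1,17],[17,4],[18,0],[22,2],[23,16],[29,6],[33,9],[39,2],[40,0]]
[[1,17],[17,4],[18,0],[22,2],[23,16],[29,6],[33,9],[39,2],[40,0]]
[[1,17],[17,4],[18,0],[22,2],[23,16],[29,6],[33,9],[39,2],[40,0]]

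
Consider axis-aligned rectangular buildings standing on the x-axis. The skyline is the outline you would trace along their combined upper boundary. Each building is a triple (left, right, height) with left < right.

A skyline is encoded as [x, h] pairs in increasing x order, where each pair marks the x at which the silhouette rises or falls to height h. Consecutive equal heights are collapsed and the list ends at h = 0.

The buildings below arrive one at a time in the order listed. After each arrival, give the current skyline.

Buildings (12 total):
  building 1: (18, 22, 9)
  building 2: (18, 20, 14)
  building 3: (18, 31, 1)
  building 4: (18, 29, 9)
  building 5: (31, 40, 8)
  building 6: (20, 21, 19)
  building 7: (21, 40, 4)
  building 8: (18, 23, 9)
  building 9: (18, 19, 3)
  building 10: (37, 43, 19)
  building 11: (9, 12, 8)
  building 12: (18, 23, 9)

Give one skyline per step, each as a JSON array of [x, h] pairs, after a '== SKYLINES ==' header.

== SKYLINES ==
[[18,9],[22,0]]
[[18,14],[20,9],[22,0]]
[[18,14],[20,9],[22,1],[31,0]]
[[18,14],[20,9],[29,1],[31,0]]
[[18,14],[20,9],[29,1],[31,8],[40,0]]
[[18,14],[20,19],[21,9],[29,1],[31,8],[40,0]]
[[18,14],[20,19],[21,9],[29,4],[31,8],[40,0]]
[[18,14],[20,19],[21,9],[29,4],[31,8],[40,0]]
[[18,14],[20,19],[21,9],[29,4],[31,8],[40,0]]
[[18,14],[20,19],[21,9],[29,4],[31,8],[37,19],[43,0]]
[[9,8],[12,0],[18,14],[20,19],[21,9],[29,4],[31,8],[37,19],[43,0]]
[[9,8],[12,0],[18,14],[20,19],[21,9],[29,4],[31,8],[37,19],[43,0]]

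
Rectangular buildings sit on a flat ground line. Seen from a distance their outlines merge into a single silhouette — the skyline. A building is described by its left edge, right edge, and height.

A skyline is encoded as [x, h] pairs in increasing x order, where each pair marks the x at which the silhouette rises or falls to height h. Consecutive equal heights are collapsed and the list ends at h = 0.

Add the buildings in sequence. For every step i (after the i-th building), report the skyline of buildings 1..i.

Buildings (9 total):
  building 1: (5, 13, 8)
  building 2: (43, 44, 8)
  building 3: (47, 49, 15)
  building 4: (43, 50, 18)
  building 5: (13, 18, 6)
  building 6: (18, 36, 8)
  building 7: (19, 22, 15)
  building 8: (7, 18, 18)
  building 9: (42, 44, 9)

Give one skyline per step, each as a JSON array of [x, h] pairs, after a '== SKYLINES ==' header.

== SKYLINES ==
[[5,8],[13,0]]
[[5,8],[13,0],[43,8],[44,0]]
[[5,8],[13,0],[43,8],[44,0],[47,15],[49,0]]
[[5,8],[13,0],[43,18],[50,0]]
[[5,8],[13,6],[18,0],[43,18],[50,0]]
[[5,8],[13,6],[18,8],[36,0],[43,18],[50,0]]
[[5,8],[13,6],[18,8],[19,15],[22,8],[36,0],[43,18],[50,0]]
[[5,8],[7,18],[18,8],[19,15],[22,8],[36,0],[43,18],[50,0]]
[[5,8],[7,18],[18,8],[19,15],[22,8],[36,0],[42,9],[43,18],[50,0]]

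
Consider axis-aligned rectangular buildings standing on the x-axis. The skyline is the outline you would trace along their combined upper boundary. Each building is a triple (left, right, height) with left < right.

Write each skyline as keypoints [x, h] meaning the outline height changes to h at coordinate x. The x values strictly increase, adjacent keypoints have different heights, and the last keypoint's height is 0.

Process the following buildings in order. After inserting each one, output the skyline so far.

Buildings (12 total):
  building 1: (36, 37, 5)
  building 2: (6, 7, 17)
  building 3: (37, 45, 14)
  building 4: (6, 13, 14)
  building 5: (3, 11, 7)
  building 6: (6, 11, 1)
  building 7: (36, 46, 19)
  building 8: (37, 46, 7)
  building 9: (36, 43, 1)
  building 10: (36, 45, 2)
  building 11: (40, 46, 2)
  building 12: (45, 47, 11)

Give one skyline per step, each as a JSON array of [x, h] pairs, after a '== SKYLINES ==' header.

== SKYLINES ==
[[36,5],[37,0]]
[[6,17],[7,0],[36,5],[37,0]]
[[6,17],[7,0],[36,5],[37,14],[45,0]]
[[6,17],[7,14],[13,0],[36,5],[37,14],[45,0]]
[[3,7],[6,17],[7,14],[13,0],[36,5],[37,14],[45,0]]
[[3,7],[6,17],[7,14],[13,0],[36,5],[37,14],[45,0]]
[[3,7],[6,17],[7,14],[13,0],[36,19],[46,0]]
[[3,7],[6,17],[7,14],[13,0],[36,19],[46,0]]
[[3,7],[6,17],[7,14],[13,0],[36,19],[46,0]]
[[3,7],[6,17],[7,14],[13,0],[36,19],[46,0]]
[[3,7],[6,17],[7,14],[13,0],[36,19],[46,0]]
[[3,7],[6,17],[7,14],[13,0],[36,19],[46,11],[47,0]]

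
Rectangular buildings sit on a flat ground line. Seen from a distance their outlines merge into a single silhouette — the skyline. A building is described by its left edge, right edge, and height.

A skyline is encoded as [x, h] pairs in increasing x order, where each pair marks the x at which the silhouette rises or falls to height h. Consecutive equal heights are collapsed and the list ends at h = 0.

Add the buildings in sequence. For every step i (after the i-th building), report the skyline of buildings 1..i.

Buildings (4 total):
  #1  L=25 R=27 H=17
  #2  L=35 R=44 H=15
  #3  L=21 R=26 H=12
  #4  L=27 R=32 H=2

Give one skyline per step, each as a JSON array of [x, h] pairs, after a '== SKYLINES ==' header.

== SKYLINES ==
[[25,17],[27,0]]
[[25,17],[27,0],[35,15],[44,0]]
[[21,12],[25,17],[27,0],[35,15],[44,0]]
[[21,12],[25,17],[27,2],[32,0],[35,15],[44,0]]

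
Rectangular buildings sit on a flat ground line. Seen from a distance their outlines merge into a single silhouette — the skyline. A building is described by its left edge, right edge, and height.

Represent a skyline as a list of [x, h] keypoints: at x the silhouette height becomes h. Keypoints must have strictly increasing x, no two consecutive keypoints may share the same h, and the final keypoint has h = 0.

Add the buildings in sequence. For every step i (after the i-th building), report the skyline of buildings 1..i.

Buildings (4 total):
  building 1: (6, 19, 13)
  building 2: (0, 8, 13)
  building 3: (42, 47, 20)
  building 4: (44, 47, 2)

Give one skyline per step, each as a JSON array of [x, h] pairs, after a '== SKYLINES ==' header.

== SKYLINES ==
[[6,13],[19,0]]
[[0,13],[19,0]]
[[0,13],[19,0],[42,20],[47,0]]
[[0,13],[19,0],[42,20],[47,0]]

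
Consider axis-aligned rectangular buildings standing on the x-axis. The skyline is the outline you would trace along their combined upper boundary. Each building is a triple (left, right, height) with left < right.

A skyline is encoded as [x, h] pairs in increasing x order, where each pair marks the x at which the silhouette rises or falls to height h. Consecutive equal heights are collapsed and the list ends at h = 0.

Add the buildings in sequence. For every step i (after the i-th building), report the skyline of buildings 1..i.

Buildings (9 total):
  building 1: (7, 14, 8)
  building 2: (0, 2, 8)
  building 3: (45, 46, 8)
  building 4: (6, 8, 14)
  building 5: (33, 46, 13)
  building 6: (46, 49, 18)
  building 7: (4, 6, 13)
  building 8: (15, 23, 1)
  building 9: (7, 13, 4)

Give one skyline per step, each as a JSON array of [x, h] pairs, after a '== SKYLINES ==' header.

== SKYLINES ==
[[7,8],[14,0]]
[[0,8],[2,0],[7,8],[14,0]]
[[0,8],[2,0],[7,8],[14,0],[45,8],[46,0]]
[[0,8],[2,0],[6,14],[8,8],[14,0],[45,8],[46,0]]
[[0,8],[2,0],[6,14],[8,8],[14,0],[33,13],[46,0]]
[[0,8],[2,0],[6,14],[8,8],[14,0],[33,13],[46,18],[49,0]]
[[0,8],[2,0],[4,13],[6,14],[8,8],[14,0],[33,13],[46,18],[49,0]]
[[0,8],[2,0],[4,13],[6,14],[8,8],[14,0],[15,1],[23,0],[33,13],[46,18],[49,0]]
[[0,8],[2,0],[4,13],[6,14],[8,8],[14,0],[15,1],[23,0],[33,13],[46,18],[49,0]]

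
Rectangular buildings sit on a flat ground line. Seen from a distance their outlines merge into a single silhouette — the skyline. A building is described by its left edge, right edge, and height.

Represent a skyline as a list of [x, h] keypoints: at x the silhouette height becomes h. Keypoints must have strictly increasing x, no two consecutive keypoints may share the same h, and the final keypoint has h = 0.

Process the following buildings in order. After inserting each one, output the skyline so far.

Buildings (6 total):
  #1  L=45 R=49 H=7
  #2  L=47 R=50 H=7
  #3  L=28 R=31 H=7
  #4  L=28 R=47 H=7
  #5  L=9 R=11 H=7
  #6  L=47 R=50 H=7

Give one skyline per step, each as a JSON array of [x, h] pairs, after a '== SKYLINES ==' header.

== SKYLINES ==
[[45,7],[49,0]]
[[45,7],[50,0]]
[[28,7],[31,0],[45,7],[50,0]]
[[28,7],[50,0]]
[[9,7],[11,0],[28,7],[50,0]]
[[9,7],[11,0],[28,7],[50,0]]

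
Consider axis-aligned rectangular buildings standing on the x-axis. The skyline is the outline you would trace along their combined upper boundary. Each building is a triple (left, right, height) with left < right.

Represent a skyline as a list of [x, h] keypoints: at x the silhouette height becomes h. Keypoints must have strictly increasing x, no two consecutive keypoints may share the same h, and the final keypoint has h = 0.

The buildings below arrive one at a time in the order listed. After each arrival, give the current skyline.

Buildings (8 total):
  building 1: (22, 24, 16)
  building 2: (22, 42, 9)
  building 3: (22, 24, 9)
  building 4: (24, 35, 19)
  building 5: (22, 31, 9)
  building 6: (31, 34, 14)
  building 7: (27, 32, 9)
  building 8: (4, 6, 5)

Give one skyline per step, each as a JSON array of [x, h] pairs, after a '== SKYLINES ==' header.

== SKYLINES ==
[[22,16],[24,0]]
[[22,16],[24,9],[42,0]]
[[22,16],[24,9],[42,0]]
[[22,16],[24,19],[35,9],[42,0]]
[[22,16],[24,19],[35,9],[42,0]]
[[22,16],[24,19],[35,9],[42,0]]
[[22,16],[24,19],[35,9],[42,0]]
[[4,5],[6,0],[22,16],[24,19],[35,9],[42,0]]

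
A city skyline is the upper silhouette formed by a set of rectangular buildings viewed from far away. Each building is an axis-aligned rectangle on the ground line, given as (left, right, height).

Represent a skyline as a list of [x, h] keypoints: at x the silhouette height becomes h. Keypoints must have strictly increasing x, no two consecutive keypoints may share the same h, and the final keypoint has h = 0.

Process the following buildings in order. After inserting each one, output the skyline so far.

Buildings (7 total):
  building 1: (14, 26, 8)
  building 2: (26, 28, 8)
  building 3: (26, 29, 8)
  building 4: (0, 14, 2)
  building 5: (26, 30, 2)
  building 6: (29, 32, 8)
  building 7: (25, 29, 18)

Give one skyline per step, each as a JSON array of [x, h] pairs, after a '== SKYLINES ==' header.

== SKYLINES ==
[[14,8],[26,0]]
[[14,8],[28,0]]
[[14,8],[29,0]]
[[0,2],[14,8],[29,0]]
[[0,2],[14,8],[29,2],[30,0]]
[[0,2],[14,8],[32,0]]
[[0,2],[14,8],[25,18],[29,8],[32,0]]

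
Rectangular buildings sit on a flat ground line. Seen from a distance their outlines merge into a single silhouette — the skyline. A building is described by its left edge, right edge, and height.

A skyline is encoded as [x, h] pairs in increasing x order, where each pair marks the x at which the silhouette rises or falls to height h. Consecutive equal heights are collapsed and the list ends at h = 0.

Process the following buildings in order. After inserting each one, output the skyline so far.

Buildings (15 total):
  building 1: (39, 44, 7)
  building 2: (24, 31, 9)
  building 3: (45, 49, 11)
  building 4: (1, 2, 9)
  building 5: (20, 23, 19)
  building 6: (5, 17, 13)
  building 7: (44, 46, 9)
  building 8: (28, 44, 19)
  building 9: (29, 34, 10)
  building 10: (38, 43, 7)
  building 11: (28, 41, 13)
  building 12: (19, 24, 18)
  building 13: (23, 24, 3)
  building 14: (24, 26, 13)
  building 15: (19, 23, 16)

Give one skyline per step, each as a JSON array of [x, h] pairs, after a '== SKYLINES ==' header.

== SKYLINES ==
[[39,7],[44,0]]
[[24,9],[31,0],[39,7],[44,0]]
[[24,9],[31,0],[39,7],[44,0],[45,11],[49,0]]
[[1,9],[2,0],[24,9],[31,0],[39,7],[44,0],[45,11],[49,0]]
[[1,9],[2,0],[20,19],[23,0],[24,9],[31,0],[39,7],[44,0],[45,11],[49,0]]
[[1,9],[2,0],[5,13],[17,0],[20,19],[23,0],[24,9],[31,0],[39,7],[44,0],[45,11],[49,0]]
[[1,9],[2,0],[5,13],[17,0],[20,19],[23,0],[24,9],[31,0],[39,7],[44,9],[45,11],[49,0]]
[[1,9],[2,0],[5,13],[17,0],[20,19],[23,0],[24,9],[28,19],[44,9],[45,11],[49,0]]
[[1,9],[2,0],[5,13],[17,0],[20,19],[23,0],[24,9],[28,19],[44,9],[45,11],[49,0]]
[[1,9],[2,0],[5,13],[17,0],[20,19],[23,0],[24,9],[28,19],[44,9],[45,11],[49,0]]
[[1,9],[2,0],[5,13],[17,0],[20,19],[23,0],[24,9],[28,19],[44,9],[45,11],[49,0]]
[[1,9],[2,0],[5,13],[17,0],[19,18],[20,19],[23,18],[24,9],[28,19],[44,9],[45,11],[49,0]]
[[1,9],[2,0],[5,13],[17,0],[19,18],[20,19],[23,18],[24,9],[28,19],[44,9],[45,11],[49,0]]
[[1,9],[2,0],[5,13],[17,0],[19,18],[20,19],[23,18],[24,13],[26,9],[28,19],[44,9],[45,11],[49,0]]
[[1,9],[2,0],[5,13],[17,0],[19,18],[20,19],[23,18],[24,13],[26,9],[28,19],[44,9],[45,11],[49,0]]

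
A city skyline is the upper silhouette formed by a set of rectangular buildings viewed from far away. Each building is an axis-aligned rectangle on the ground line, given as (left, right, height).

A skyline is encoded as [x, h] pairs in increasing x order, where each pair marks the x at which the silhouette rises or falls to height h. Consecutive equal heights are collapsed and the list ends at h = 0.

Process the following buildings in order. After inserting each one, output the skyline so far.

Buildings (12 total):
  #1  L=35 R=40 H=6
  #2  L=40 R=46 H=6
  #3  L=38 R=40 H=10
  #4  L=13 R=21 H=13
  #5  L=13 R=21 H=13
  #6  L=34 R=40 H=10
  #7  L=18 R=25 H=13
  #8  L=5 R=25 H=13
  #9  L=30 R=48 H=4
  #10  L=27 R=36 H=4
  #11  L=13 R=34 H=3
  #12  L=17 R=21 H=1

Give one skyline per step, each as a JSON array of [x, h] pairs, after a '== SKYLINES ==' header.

== SKYLINES ==
[[35,6],[40,0]]
[[35,6],[46,0]]
[[35,6],[38,10],[40,6],[46,0]]
[[13,13],[21,0],[35,6],[38,10],[40,6],[46,0]]
[[13,13],[21,0],[35,6],[38,10],[40,6],[46,0]]
[[13,13],[21,0],[34,10],[40,6],[46,0]]
[[13,13],[25,0],[34,10],[40,6],[46,0]]
[[5,13],[25,0],[34,10],[40,6],[46,0]]
[[5,13],[25,0],[30,4],[34,10],[40,6],[46,4],[48,0]]
[[5,13],[25,0],[27,4],[34,10],[40,6],[46,4],[48,0]]
[[5,13],[25,3],[27,4],[34,10],[40,6],[46,4],[48,0]]
[[5,13],[25,3],[27,4],[34,10],[40,6],[46,4],[48,0]]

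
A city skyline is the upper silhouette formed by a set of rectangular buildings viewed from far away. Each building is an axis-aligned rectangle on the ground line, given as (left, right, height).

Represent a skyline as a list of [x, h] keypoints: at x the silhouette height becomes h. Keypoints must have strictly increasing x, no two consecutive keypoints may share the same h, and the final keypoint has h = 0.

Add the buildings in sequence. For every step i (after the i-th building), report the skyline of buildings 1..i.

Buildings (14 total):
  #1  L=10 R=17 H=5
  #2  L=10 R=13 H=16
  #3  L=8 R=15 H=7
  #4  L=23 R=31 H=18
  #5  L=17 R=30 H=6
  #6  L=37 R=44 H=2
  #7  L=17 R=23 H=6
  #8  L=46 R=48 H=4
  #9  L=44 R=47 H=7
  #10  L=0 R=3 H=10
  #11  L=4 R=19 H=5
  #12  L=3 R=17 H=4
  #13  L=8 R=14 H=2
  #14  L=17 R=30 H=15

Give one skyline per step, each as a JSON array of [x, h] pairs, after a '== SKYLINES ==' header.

== SKYLINES ==
[[10,5],[17,0]]
[[10,16],[13,5],[17,0]]
[[8,7],[10,16],[13,7],[15,5],[17,0]]
[[8,7],[10,16],[13,7],[15,5],[17,0],[23,18],[31,0]]
[[8,7],[10,16],[13,7],[15,5],[17,6],[23,18],[31,0]]
[[8,7],[10,16],[13,7],[15,5],[17,6],[23,18],[31,0],[37,2],[44,0]]
[[8,7],[10,16],[13,7],[15,5],[17,6],[23,18],[31,0],[37,2],[44,0]]
[[8,7],[10,16],[13,7],[15,5],[17,6],[23,18],[31,0],[37,2],[44,0],[46,4],[48,0]]
[[8,7],[10,16],[13,7],[15,5],[17,6],[23,18],[31,0],[37,2],[44,7],[47,4],[48,0]]
[[0,10],[3,0],[8,7],[10,16],[13,7],[15,5],[17,6],[23,18],[31,0],[37,2],[44,7],[47,4],[48,0]]
[[0,10],[3,0],[4,5],[8,7],[10,16],[13,7],[15,5],[17,6],[23,18],[31,0],[37,2],[44,7],[47,4],[48,0]]
[[0,10],[3,4],[4,5],[8,7],[10,16],[13,7],[15,5],[17,6],[23,18],[31,0],[37,2],[44,7],[47,4],[48,0]]
[[0,10],[3,4],[4,5],[8,7],[10,16],[13,7],[15,5],[17,6],[23,18],[31,0],[37,2],[44,7],[47,4],[48,0]]
[[0,10],[3,4],[4,5],[8,7],[10,16],[13,7],[15,5],[17,15],[23,18],[31,0],[37,2],[44,7],[47,4],[48,0]]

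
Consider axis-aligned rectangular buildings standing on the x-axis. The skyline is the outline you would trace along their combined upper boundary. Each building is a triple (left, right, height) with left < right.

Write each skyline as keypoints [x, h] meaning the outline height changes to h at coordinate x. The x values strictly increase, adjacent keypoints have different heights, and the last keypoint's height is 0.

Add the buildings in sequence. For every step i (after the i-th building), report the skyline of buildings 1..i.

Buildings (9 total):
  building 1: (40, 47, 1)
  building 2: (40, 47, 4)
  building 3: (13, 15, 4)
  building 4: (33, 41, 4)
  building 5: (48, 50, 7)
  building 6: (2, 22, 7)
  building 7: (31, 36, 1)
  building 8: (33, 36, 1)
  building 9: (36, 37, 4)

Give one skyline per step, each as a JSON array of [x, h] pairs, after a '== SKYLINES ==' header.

== SKYLINES ==
[[40,1],[47,0]]
[[40,4],[47,0]]
[[13,4],[15,0],[40,4],[47,0]]
[[13,4],[15,0],[33,4],[47,0]]
[[13,4],[15,0],[33,4],[47,0],[48,7],[50,0]]
[[2,7],[22,0],[33,4],[47,0],[48,7],[50,0]]
[[2,7],[22,0],[31,1],[33,4],[47,0],[48,7],[50,0]]
[[2,7],[22,0],[31,1],[33,4],[47,0],[48,7],[50,0]]
[[2,7],[22,0],[31,1],[33,4],[47,0],[48,7],[50,0]]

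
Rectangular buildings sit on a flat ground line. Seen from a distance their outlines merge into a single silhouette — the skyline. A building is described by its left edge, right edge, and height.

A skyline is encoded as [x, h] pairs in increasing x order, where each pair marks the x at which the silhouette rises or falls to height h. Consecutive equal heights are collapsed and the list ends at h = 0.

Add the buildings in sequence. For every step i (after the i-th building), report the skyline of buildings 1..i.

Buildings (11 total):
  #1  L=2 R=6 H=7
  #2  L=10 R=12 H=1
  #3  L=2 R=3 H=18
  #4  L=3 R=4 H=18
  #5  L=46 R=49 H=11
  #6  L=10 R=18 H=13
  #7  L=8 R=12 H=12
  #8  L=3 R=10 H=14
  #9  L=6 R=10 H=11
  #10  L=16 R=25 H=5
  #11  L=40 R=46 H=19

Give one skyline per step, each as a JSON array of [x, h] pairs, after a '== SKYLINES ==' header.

== SKYLINES ==
[[2,7],[6,0]]
[[2,7],[6,0],[10,1],[12,0]]
[[2,18],[3,7],[6,0],[10,1],[12,0]]
[[2,18],[4,7],[6,0],[10,1],[12,0]]
[[2,18],[4,7],[6,0],[10,1],[12,0],[46,11],[49,0]]
[[2,18],[4,7],[6,0],[10,13],[18,0],[46,11],[49,0]]
[[2,18],[4,7],[6,0],[8,12],[10,13],[18,0],[46,11],[49,0]]
[[2,18],[4,14],[10,13],[18,0],[46,11],[49,0]]
[[2,18],[4,14],[10,13],[18,0],[46,11],[49,0]]
[[2,18],[4,14],[10,13],[18,5],[25,0],[46,11],[49,0]]
[[2,18],[4,14],[10,13],[18,5],[25,0],[40,19],[46,11],[49,0]]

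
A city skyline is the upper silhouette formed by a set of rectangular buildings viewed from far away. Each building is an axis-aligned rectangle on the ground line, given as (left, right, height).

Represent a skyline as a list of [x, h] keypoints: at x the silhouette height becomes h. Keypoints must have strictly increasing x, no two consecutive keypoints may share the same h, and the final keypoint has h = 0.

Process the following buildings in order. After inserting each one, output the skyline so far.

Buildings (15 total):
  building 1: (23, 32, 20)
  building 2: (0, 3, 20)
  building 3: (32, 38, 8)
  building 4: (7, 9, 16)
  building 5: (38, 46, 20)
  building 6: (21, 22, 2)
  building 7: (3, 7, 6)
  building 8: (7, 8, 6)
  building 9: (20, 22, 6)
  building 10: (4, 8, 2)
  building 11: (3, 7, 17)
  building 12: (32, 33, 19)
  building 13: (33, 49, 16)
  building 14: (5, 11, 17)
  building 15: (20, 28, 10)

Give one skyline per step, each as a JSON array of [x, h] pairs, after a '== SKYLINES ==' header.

== SKYLINES ==
[[23,20],[32,0]]
[[0,20],[3,0],[23,20],[32,0]]
[[0,20],[3,0],[23,20],[32,8],[38,0]]
[[0,20],[3,0],[7,16],[9,0],[23,20],[32,8],[38,0]]
[[0,20],[3,0],[7,16],[9,0],[23,20],[32,8],[38,20],[46,0]]
[[0,20],[3,0],[7,16],[9,0],[21,2],[22,0],[23,20],[32,8],[38,20],[46,0]]
[[0,20],[3,6],[7,16],[9,0],[21,2],[22,0],[23,20],[32,8],[38,20],[46,0]]
[[0,20],[3,6],[7,16],[9,0],[21,2],[22,0],[23,20],[32,8],[38,20],[46,0]]
[[0,20],[3,6],[7,16],[9,0],[20,6],[22,0],[23,20],[32,8],[38,20],[46,0]]
[[0,20],[3,6],[7,16],[9,0],[20,6],[22,0],[23,20],[32,8],[38,20],[46,0]]
[[0,20],[3,17],[7,16],[9,0],[20,6],[22,0],[23,20],[32,8],[38,20],[46,0]]
[[0,20],[3,17],[7,16],[9,0],[20,6],[22,0],[23,20],[32,19],[33,8],[38,20],[46,0]]
[[0,20],[3,17],[7,16],[9,0],[20,6],[22,0],[23,20],[32,19],[33,16],[38,20],[46,16],[49,0]]
[[0,20],[3,17],[11,0],[20,6],[22,0],[23,20],[32,19],[33,16],[38,20],[46,16],[49,0]]
[[0,20],[3,17],[11,0],[20,10],[23,20],[32,19],[33,16],[38,20],[46,16],[49,0]]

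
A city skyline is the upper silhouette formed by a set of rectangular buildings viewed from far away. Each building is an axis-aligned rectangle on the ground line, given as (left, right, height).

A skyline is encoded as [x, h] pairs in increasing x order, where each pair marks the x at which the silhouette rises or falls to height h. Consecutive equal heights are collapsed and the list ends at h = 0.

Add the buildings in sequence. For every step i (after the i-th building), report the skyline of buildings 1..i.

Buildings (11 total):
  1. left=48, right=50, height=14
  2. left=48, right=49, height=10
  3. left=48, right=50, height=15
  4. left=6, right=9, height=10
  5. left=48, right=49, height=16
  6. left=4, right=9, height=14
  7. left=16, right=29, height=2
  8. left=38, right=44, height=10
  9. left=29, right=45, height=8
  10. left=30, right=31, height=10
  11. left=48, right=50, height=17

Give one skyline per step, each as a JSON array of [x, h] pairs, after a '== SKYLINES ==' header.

== SKYLINES ==
[[48,14],[50,0]]
[[48,14],[50,0]]
[[48,15],[50,0]]
[[6,10],[9,0],[48,15],[50,0]]
[[6,10],[9,0],[48,16],[49,15],[50,0]]
[[4,14],[9,0],[48,16],[49,15],[50,0]]
[[4,14],[9,0],[16,2],[29,0],[48,16],[49,15],[50,0]]
[[4,14],[9,0],[16,2],[29,0],[38,10],[44,0],[48,16],[49,15],[50,0]]
[[4,14],[9,0],[16,2],[29,8],[38,10],[44,8],[45,0],[48,16],[49,15],[50,0]]
[[4,14],[9,0],[16,2],[29,8],[30,10],[31,8],[38,10],[44,8],[45,0],[48,16],[49,15],[50,0]]
[[4,14],[9,0],[16,2],[29,8],[30,10],[31,8],[38,10],[44,8],[45,0],[48,17],[50,0]]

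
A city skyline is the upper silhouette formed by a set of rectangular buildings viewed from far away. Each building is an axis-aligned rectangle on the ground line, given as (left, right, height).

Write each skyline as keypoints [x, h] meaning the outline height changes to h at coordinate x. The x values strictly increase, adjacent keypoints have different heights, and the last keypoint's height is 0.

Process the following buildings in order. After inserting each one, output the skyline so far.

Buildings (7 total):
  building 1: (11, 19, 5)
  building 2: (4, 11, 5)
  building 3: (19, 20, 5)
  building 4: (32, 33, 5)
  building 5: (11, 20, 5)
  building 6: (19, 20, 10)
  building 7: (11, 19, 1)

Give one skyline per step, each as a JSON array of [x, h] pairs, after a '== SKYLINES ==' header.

== SKYLINES ==
[[11,5],[19,0]]
[[4,5],[19,0]]
[[4,5],[20,0]]
[[4,5],[20,0],[32,5],[33,0]]
[[4,5],[20,0],[32,5],[33,0]]
[[4,5],[19,10],[20,0],[32,5],[33,0]]
[[4,5],[19,10],[20,0],[32,5],[33,0]]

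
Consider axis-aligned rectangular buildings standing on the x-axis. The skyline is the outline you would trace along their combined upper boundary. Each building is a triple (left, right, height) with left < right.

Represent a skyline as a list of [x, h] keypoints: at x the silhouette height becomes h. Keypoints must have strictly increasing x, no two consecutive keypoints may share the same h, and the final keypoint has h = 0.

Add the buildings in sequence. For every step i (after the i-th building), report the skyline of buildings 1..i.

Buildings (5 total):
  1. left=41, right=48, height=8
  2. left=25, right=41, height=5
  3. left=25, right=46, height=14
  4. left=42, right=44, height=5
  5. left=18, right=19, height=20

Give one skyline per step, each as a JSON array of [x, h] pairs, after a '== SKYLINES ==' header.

== SKYLINES ==
[[41,8],[48,0]]
[[25,5],[41,8],[48,0]]
[[25,14],[46,8],[48,0]]
[[25,14],[46,8],[48,0]]
[[18,20],[19,0],[25,14],[46,8],[48,0]]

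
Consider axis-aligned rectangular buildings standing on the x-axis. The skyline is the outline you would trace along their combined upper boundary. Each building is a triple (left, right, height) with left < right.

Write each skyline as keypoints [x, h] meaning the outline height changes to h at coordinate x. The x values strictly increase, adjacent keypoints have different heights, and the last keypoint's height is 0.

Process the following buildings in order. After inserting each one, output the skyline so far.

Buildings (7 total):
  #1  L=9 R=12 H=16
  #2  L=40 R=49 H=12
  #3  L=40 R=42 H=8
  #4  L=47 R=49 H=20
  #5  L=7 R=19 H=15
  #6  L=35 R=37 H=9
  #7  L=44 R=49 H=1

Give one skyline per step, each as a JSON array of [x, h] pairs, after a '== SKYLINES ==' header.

== SKYLINES ==
[[9,16],[12,0]]
[[9,16],[12,0],[40,12],[49,0]]
[[9,16],[12,0],[40,12],[49,0]]
[[9,16],[12,0],[40,12],[47,20],[49,0]]
[[7,15],[9,16],[12,15],[19,0],[40,12],[47,20],[49,0]]
[[7,15],[9,16],[12,15],[19,0],[35,9],[37,0],[40,12],[47,20],[49,0]]
[[7,15],[9,16],[12,15],[19,0],[35,9],[37,0],[40,12],[47,20],[49,0]]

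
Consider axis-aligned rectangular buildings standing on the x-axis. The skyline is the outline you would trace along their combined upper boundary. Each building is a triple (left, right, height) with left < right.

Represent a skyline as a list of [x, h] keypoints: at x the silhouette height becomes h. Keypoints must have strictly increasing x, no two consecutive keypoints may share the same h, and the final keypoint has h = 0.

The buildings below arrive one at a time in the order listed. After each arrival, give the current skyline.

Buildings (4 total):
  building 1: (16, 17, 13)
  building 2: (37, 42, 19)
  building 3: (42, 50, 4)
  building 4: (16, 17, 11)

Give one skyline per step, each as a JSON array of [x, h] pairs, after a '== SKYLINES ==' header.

== SKYLINES ==
[[16,13],[17,0]]
[[16,13],[17,0],[37,19],[42,0]]
[[16,13],[17,0],[37,19],[42,4],[50,0]]
[[16,13],[17,0],[37,19],[42,4],[50,0]]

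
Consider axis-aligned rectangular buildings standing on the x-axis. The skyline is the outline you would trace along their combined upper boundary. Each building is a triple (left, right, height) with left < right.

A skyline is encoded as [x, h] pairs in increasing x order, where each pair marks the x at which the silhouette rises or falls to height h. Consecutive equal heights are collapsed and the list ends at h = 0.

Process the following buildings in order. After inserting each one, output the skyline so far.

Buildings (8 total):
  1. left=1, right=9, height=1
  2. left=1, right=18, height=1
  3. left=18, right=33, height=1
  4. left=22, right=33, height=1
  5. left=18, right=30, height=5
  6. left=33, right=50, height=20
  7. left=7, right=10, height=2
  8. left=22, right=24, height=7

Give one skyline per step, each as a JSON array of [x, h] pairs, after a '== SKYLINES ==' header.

== SKYLINES ==
[[1,1],[9,0]]
[[1,1],[18,0]]
[[1,1],[33,0]]
[[1,1],[33,0]]
[[1,1],[18,5],[30,1],[33,0]]
[[1,1],[18,5],[30,1],[33,20],[50,0]]
[[1,1],[7,2],[10,1],[18,5],[30,1],[33,20],[50,0]]
[[1,1],[7,2],[10,1],[18,5],[22,7],[24,5],[30,1],[33,20],[50,0]]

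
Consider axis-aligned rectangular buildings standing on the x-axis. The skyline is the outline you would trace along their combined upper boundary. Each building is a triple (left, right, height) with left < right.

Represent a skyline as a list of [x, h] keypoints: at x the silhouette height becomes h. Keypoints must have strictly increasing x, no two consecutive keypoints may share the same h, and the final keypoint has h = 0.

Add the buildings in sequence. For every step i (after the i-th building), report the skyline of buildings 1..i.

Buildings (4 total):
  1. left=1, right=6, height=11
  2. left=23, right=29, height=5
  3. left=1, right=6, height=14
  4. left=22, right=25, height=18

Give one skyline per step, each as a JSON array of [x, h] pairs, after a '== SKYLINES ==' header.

== SKYLINES ==
[[1,11],[6,0]]
[[1,11],[6,0],[23,5],[29,0]]
[[1,14],[6,0],[23,5],[29,0]]
[[1,14],[6,0],[22,18],[25,5],[29,0]]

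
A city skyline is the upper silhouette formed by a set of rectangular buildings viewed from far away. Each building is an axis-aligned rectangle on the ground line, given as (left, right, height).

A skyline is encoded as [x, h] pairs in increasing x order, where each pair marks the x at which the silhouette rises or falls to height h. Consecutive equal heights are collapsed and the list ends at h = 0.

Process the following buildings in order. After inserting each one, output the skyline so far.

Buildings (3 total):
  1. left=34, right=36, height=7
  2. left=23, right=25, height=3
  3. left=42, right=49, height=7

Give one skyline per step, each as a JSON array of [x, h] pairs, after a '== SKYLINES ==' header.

== SKYLINES ==
[[34,7],[36,0]]
[[23,3],[25,0],[34,7],[36,0]]
[[23,3],[25,0],[34,7],[36,0],[42,7],[49,0]]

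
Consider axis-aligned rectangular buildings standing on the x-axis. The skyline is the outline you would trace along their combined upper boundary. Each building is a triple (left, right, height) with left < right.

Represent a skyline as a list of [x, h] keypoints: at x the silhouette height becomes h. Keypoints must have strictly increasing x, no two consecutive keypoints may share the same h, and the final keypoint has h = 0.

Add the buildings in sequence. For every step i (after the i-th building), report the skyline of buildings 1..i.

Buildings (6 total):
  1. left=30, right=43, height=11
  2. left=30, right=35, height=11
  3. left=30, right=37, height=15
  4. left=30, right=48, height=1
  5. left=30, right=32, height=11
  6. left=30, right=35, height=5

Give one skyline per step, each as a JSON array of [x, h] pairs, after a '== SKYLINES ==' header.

== SKYLINES ==
[[30,11],[43,0]]
[[30,11],[43,0]]
[[30,15],[37,11],[43,0]]
[[30,15],[37,11],[43,1],[48,0]]
[[30,15],[37,11],[43,1],[48,0]]
[[30,15],[37,11],[43,1],[48,0]]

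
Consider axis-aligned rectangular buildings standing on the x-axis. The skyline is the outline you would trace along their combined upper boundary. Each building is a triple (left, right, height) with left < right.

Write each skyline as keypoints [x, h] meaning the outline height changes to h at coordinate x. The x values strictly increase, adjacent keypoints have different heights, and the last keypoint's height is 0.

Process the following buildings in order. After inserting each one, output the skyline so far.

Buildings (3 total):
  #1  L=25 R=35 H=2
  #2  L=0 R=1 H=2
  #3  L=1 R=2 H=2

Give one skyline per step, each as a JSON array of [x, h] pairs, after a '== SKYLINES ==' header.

== SKYLINES ==
[[25,2],[35,0]]
[[0,2],[1,0],[25,2],[35,0]]
[[0,2],[2,0],[25,2],[35,0]]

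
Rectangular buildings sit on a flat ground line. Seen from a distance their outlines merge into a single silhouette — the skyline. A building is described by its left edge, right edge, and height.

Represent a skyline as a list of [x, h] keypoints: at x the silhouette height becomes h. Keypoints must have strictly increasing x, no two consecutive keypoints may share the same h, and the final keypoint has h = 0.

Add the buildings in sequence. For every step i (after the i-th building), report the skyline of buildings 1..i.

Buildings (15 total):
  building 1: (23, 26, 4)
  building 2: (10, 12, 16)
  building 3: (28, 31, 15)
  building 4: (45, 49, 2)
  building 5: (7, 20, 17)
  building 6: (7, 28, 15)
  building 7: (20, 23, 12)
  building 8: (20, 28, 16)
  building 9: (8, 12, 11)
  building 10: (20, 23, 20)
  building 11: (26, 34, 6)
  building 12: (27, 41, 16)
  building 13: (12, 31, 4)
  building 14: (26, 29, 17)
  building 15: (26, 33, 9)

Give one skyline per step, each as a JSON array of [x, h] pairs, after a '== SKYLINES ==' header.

== SKYLINES ==
[[23,4],[26,0]]
[[10,16],[12,0],[23,4],[26,0]]
[[10,16],[12,0],[23,4],[26,0],[28,15],[31,0]]
[[10,16],[12,0],[23,4],[26,0],[28,15],[31,0],[45,2],[49,0]]
[[7,17],[20,0],[23,4],[26,0],[28,15],[31,0],[45,2],[49,0]]
[[7,17],[20,15],[31,0],[45,2],[49,0]]
[[7,17],[20,15],[31,0],[45,2],[49,0]]
[[7,17],[20,16],[28,15],[31,0],[45,2],[49,0]]
[[7,17],[20,16],[28,15],[31,0],[45,2],[49,0]]
[[7,17],[20,20],[23,16],[28,15],[31,0],[45,2],[49,0]]
[[7,17],[20,20],[23,16],[28,15],[31,6],[34,0],[45,2],[49,0]]
[[7,17],[20,20],[23,16],[41,0],[45,2],[49,0]]
[[7,17],[20,20],[23,16],[41,0],[45,2],[49,0]]
[[7,17],[20,20],[23,16],[26,17],[29,16],[41,0],[45,2],[49,0]]
[[7,17],[20,20],[23,16],[26,17],[29,16],[41,0],[45,2],[49,0]]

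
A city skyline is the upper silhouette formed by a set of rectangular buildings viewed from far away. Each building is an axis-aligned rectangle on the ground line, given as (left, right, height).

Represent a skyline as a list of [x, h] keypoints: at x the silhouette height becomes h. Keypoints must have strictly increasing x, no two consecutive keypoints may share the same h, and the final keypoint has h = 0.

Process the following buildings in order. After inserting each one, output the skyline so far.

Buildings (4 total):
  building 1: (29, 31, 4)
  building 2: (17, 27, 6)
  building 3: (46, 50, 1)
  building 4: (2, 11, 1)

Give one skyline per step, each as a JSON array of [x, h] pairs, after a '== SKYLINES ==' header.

== SKYLINES ==
[[29,4],[31,0]]
[[17,6],[27,0],[29,4],[31,0]]
[[17,6],[27,0],[29,4],[31,0],[46,1],[50,0]]
[[2,1],[11,0],[17,6],[27,0],[29,4],[31,0],[46,1],[50,0]]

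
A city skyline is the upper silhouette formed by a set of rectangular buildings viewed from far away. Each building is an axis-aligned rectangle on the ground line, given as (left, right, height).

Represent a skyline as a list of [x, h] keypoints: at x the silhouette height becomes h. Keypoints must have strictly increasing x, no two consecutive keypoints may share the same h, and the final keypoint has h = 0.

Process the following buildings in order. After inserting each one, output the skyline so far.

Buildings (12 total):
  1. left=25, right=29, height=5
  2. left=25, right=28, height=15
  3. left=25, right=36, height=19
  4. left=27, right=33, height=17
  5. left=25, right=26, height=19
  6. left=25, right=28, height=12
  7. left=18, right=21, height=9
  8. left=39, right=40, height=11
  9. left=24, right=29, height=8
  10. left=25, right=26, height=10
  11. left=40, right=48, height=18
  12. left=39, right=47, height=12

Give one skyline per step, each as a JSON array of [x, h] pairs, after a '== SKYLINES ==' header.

== SKYLINES ==
[[25,5],[29,0]]
[[25,15],[28,5],[29,0]]
[[25,19],[36,0]]
[[25,19],[36,0]]
[[25,19],[36,0]]
[[25,19],[36,0]]
[[18,9],[21,0],[25,19],[36,0]]
[[18,9],[21,0],[25,19],[36,0],[39,11],[40,0]]
[[18,9],[21,0],[24,8],[25,19],[36,0],[39,11],[40,0]]
[[18,9],[21,0],[24,8],[25,19],[36,0],[39,11],[40,0]]
[[18,9],[21,0],[24,8],[25,19],[36,0],[39,11],[40,18],[48,0]]
[[18,9],[21,0],[24,8],[25,19],[36,0],[39,12],[40,18],[48,0]]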